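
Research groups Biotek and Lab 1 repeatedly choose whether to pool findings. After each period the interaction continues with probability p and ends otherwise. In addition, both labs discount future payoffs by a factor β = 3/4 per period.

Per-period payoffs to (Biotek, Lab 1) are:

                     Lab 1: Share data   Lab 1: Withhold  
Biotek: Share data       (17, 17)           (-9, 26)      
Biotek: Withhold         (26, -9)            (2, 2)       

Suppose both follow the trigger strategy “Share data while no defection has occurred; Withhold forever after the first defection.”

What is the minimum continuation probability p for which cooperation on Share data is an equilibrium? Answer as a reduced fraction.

1/2

Expected continuation weight on next period's payoff is β·p = 3/4·p, which plays the role of the discount factor.
Cooperation requires 3/4·p ≥ (26−17)/(26−2) = 3/8, hence p ≥ 1/2.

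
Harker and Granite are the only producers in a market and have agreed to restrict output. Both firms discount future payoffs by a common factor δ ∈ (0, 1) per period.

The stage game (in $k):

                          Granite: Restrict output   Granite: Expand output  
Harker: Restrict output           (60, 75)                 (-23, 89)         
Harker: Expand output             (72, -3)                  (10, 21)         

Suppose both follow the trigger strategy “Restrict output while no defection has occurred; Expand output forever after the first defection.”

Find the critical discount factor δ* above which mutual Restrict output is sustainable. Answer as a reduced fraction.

7/34

Harker's threshold: (72−60)/(72−10) = 6/31.
Granite's threshold: (89−75)/(89−21) = 7/34.
6/31 < 7/34, so Granite binds and δ* = 7/34.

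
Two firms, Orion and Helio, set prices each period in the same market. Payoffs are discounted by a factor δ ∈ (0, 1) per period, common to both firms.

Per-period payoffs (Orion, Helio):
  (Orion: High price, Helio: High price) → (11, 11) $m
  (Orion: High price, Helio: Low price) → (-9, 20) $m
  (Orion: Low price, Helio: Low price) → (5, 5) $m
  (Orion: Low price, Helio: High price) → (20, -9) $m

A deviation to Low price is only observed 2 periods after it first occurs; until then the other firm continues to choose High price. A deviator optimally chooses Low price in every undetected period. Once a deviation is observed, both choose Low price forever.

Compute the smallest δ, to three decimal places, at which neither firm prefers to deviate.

0.775

Deviating for the 2 undetected periods gains 20−11 = 9 per period over cooperation, then loses 11−5 = 6 per period forever once punishment starts.
Gain: 9(1 + δ + … + δ^1); loss: 6·δ^2/(1−δ).
No profitable deviation ⇔ 9(1−δ^2) ≤ 6·δ^2, i.e. δ^2 ≥ 9/(9+6) = 3/5.
Hence δ ≥ (3/5)^(1/2) ≈ 0.775.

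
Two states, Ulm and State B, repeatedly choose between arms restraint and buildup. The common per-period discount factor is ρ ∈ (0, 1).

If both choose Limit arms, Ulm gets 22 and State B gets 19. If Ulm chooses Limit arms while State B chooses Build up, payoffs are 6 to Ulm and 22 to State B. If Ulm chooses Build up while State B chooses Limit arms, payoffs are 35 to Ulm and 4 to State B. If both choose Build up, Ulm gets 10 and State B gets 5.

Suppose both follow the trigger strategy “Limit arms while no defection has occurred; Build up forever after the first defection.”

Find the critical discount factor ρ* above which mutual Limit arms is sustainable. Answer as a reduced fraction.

13/25

Ulm: cooperation gives 22 each period; deviation gives 35 once then 10 forever.
  22/(1−ρ) ≥ 35 + 10ρ/(1−ρ) ⇒ ρ ≥ 13/25.
State B: cooperation gives 19 each period; deviation gives 22 once then 5 forever.
  ρ ≥ 3/17.
Both must hold, so the binding constraint is Ulm's: ρ ≥ 13/25.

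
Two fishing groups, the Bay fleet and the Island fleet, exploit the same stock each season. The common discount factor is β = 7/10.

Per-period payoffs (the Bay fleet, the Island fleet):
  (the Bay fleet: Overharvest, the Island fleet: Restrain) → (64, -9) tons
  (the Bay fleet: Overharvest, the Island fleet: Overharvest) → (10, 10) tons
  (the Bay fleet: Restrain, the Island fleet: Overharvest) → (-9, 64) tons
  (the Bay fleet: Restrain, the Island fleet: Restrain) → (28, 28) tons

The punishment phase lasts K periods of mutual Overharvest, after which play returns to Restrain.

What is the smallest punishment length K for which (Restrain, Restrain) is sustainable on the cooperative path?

6

IC: β(1−β^K)/(1−β) ≥ (64−28)/(28−10) = 2.
With β = 7/10: need 1 − β^K ≥ 2·(1−7/10)/(7/10), i.e. β^K ≤ 0.1429.
Since (7/10)^5 = 0.1681 and (7/10)^6 = 0.1176, the smallest such K is 6.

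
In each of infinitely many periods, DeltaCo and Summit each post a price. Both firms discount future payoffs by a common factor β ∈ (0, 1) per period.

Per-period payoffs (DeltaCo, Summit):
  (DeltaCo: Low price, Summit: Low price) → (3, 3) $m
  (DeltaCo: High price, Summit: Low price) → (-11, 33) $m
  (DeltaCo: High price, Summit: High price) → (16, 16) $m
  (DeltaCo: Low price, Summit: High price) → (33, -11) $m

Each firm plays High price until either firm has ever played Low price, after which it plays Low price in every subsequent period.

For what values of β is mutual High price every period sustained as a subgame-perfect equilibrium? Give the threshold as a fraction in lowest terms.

17/30

One-period gain from deviating is 33 − 16 = 17. The loss is 16 − 3 = 13 in every subsequent period, with present value 13·β/(1−β).
Deviation is unprofitable when 13·β/(1−β) ≥ 17, i.e. β/(1−β) ≥ 17/13.
Equivalently β ≥ 17/(17+13) = 17/30.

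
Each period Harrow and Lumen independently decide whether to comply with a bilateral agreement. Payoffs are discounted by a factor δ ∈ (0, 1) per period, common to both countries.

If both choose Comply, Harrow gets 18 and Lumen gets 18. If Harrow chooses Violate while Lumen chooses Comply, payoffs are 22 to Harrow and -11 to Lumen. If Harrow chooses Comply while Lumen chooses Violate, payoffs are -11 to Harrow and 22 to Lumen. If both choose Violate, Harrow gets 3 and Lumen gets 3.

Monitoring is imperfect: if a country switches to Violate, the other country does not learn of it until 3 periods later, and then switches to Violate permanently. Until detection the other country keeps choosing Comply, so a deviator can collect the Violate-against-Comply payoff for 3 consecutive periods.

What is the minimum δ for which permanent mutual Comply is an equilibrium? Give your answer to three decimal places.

0.595

The best deviation is to choose Violate for all 3 undetected periods, earning 22 each, then 3 forever once detected.
Deviation value: 22(1−δ^3)/(1−δ) + 3δ^3/(1−δ); cooperation value: 18/(1−δ).
IC: 18 ≥ 22(1−δ^3) + 3δ^3 = 22 − 19δ^3.
So δ^3 ≥ 4/19, giving δ ≥ (4/19)^(1/3) ≈ 0.595.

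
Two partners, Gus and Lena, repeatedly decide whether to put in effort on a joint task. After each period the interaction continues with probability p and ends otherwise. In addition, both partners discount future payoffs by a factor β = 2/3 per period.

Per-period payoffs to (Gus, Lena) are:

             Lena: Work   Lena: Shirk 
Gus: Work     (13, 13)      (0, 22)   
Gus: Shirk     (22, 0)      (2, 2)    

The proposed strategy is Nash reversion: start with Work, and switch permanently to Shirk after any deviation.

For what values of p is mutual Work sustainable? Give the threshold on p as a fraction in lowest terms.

Expected continuation weight on next period's payoff is β·p = 2/3·p, which plays the role of the discount factor.
Cooperation requires 2/3·p ≥ (22−13)/(22−2) = 9/20, hence p ≥ 27/40.

27/40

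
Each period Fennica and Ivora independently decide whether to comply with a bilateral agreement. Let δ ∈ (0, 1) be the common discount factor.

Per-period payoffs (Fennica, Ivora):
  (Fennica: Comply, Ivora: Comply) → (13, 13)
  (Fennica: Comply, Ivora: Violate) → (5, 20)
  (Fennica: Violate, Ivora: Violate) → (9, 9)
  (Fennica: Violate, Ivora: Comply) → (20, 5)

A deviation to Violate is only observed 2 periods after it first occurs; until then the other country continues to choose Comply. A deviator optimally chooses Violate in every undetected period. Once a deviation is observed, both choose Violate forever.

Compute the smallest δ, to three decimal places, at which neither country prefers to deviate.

0.798

A deviator earns 20 for 2 periods, then 9 forever; cooperating earns 13 forever. Multiplying the IC by (1−δ):
13 ≥ 20(1−δ^2) + 9δ^2, so 11·δ^2 ≥ 7 and δ^2 ≥ 7/11.
δ ≥ (7/11)^(1/2) ≈ 0.798.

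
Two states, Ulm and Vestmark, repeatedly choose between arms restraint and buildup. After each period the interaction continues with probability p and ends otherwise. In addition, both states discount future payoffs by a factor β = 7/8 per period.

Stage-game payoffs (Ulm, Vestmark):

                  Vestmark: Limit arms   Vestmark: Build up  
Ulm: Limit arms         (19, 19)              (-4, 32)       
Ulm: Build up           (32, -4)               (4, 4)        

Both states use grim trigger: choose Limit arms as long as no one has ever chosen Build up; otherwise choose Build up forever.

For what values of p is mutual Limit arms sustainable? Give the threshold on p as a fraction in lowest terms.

With continuation probability p and discount β, the effective per-period discount factor is βp.
Grim-trigger IC: βp ≥ (32−19)/(32−4) = 13/28.
So p ≥ (13/28)/(7/8) = 26/49.

26/49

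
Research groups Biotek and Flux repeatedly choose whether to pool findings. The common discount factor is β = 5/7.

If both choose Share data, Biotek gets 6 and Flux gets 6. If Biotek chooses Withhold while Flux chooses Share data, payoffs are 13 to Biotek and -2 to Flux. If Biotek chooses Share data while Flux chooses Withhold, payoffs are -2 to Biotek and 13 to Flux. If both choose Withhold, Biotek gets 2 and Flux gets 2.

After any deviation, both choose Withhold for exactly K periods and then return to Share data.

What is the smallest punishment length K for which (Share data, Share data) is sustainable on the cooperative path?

4

Need Σ_{k=1}^{K} β^k ≥ (13−6)/(6−2) = 1.7500 at β = 5/7.
At K = 3 the sum is 1.5889 < 1.7500; at K = 4 it is 1.8492 ≥ 1.7500.
So the minimum punishment length is K = 4.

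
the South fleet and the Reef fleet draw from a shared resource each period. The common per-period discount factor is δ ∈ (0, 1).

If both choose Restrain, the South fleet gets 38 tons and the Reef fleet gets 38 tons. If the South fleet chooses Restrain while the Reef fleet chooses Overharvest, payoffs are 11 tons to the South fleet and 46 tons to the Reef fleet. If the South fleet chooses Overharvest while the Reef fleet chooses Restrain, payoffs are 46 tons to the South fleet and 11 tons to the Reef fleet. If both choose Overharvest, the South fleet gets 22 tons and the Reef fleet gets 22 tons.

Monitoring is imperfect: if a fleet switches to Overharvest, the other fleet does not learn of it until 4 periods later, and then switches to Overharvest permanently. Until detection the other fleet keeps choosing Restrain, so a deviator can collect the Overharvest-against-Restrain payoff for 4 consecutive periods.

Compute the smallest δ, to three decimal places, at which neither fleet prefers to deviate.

0.760

A deviator earns 46 for 4 periods, then 22 forever; cooperating earns 38 forever. Multiplying the IC by (1−δ):
38 ≥ 46(1−δ^4) + 22δ^4, so 24·δ^4 ≥ 8 and δ^4 ≥ 1/3.
δ ≥ (1/3)^(1/4) ≈ 0.760.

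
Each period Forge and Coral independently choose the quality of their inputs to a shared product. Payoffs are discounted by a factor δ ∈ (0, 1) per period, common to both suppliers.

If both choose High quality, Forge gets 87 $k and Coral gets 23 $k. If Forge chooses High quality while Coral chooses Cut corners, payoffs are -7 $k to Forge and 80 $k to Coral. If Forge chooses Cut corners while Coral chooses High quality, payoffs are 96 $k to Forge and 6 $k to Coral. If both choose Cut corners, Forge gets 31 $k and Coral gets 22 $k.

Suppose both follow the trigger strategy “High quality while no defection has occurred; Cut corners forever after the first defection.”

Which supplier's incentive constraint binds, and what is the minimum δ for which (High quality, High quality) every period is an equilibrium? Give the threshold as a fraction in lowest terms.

Coral; δ ≥ 57/58

Forge's threshold: (96−87)/(96−31) = 9/65.
Coral's threshold: (80−23)/(80−22) = 57/58.
9/65 < 57/58, so Coral binds and δ* = 57/58.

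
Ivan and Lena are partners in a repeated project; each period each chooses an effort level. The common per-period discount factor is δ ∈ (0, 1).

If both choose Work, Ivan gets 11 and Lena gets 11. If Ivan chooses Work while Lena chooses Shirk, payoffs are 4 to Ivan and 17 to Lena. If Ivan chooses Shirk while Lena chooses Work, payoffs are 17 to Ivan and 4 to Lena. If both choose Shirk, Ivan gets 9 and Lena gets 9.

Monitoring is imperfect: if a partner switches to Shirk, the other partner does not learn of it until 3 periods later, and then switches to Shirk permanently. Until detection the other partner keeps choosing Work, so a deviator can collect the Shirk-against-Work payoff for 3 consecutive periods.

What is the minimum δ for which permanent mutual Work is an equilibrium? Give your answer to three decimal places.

0.909

The best deviation is to choose Shirk for all 3 undetected periods, earning 17 each, then 9 forever once detected.
Deviation value: 17(1−δ^3)/(1−δ) + 9δ^3/(1−δ); cooperation value: 11/(1−δ).
IC: 11 ≥ 17(1−δ^3) + 9δ^3 = 17 − 8δ^3.
So δ^3 ≥ 6/8 = 3/4, giving δ ≥ (3/4)^(1/3) ≈ 0.909.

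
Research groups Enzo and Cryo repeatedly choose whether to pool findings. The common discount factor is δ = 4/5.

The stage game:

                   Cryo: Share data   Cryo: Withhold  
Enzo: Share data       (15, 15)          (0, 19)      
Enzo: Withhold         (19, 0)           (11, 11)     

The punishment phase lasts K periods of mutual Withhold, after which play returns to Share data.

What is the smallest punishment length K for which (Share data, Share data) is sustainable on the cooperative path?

Need Σ_{k=1}^{K} δ^k ≥ (19−15)/(15−11) = 1.0000 at δ = 4/5.
At K = 1 the sum is 0.8000 < 1.0000; at K = 2 it is 1.4400 ≥ 1.0000.
So the minimum punishment length is K = 2.

2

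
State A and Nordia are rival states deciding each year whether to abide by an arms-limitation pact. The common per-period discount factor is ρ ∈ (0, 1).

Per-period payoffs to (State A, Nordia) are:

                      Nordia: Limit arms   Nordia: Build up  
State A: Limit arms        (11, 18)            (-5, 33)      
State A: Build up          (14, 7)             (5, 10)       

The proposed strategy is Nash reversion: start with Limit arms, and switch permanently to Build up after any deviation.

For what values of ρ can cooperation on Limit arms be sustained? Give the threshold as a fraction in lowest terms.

For State A: deviation gain 14−11 = 3, per-period punishment loss 11−5 = 6. IC gives ρ ≥ 3/9 = 1/3.
For Nordia: gain 15, loss 8 per period, so ρ ≥ 15/23.
The tighter constraint is Nordia's, so cooperation needs ρ ≥ 15/23.

15/23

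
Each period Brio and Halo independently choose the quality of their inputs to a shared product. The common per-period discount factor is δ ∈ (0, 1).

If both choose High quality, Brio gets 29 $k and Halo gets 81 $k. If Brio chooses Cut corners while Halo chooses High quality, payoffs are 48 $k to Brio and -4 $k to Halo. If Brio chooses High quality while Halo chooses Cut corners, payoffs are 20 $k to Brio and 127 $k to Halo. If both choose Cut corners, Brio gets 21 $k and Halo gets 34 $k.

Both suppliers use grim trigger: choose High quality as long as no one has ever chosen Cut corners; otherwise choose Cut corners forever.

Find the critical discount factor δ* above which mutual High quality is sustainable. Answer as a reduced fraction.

19/27

Brio's threshold: (48−29)/(48−21) = 19/27.
Halo's threshold: (127−81)/(127−34) = 46/93.
19/27 > 46/93, so Brio binds and δ* = 19/27.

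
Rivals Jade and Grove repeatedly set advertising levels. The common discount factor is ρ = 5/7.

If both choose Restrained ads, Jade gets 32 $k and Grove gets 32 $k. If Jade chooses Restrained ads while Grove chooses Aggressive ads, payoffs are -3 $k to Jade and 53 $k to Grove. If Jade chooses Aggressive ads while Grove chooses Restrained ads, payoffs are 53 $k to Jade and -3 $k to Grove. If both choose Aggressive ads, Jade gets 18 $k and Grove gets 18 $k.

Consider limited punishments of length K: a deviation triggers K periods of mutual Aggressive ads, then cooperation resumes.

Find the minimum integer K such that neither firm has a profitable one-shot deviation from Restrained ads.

3

IC: ρ(1−ρ^K)/(1−ρ) ≥ (53−32)/(32−18) = 3/2.
With ρ = 5/7: need 1 − ρ^K ≥ 3/2·(1−5/7)/(5/7), i.e. ρ^K ≤ 0.4000.
Since (5/7)^2 = 0.5102 and (5/7)^3 = 0.3644, the smallest such K is 3.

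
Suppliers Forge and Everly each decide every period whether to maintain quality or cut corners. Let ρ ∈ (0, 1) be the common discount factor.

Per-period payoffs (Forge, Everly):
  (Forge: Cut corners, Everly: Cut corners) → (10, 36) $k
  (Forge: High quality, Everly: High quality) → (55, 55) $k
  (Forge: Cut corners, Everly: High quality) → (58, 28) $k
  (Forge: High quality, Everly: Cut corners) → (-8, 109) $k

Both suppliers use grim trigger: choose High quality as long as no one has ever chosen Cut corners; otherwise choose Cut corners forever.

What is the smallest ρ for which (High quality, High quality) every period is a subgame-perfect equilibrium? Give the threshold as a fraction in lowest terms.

Forge's threshold: (58−55)/(58−10) = 1/16.
Everly's threshold: (109−55)/(109−36) = 54/73.
1/16 < 54/73, so Everly binds and ρ* = 54/73.

54/73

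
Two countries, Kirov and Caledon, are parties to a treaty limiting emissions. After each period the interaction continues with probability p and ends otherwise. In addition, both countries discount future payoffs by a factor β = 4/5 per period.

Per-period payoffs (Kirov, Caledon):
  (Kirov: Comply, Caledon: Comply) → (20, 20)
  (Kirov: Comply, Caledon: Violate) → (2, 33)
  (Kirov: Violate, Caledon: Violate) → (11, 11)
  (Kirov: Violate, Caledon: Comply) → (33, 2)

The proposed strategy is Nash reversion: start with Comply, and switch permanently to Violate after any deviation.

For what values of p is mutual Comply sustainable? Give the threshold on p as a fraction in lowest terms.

65/88

Expected continuation weight on next period's payoff is β·p = 4/5·p, which plays the role of the discount factor.
Cooperation requires 4/5·p ≥ (33−20)/(33−11) = 13/22, hence p ≥ 65/88.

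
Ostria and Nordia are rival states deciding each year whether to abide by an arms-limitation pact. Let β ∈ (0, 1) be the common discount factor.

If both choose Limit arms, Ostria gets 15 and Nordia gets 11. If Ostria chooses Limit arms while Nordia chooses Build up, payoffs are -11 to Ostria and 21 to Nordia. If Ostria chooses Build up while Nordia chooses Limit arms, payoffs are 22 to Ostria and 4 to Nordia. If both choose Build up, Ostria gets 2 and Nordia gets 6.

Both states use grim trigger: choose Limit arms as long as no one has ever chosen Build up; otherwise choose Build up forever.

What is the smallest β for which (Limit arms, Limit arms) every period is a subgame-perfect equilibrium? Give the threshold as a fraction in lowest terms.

2/3

Ostria: cooperation gives 15 each period; deviation gives 22 once then 2 forever.
  15/(1−β) ≥ 22 + 2β/(1−β) ⇒ β ≥ 7/20.
Nordia: cooperation gives 11 each period; deviation gives 21 once then 6 forever.
  β ≥ 10/15 = 2/3.
Both must hold, so the binding constraint is Nordia's: β ≥ 2/3.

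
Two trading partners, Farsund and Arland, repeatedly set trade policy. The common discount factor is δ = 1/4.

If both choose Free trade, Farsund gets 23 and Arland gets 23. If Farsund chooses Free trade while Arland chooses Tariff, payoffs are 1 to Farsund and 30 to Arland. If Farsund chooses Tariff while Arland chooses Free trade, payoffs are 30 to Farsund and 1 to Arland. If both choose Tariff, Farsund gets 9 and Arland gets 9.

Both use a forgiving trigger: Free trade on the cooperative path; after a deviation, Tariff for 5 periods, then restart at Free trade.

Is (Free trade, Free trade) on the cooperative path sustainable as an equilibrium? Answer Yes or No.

No

IC: δ+…+δ^5 ≥ (30−23)/(23−9) = 1/2.
At δ = 1/4: partial sum = 0.3330 < 0.5000. Cooperation not sustainable.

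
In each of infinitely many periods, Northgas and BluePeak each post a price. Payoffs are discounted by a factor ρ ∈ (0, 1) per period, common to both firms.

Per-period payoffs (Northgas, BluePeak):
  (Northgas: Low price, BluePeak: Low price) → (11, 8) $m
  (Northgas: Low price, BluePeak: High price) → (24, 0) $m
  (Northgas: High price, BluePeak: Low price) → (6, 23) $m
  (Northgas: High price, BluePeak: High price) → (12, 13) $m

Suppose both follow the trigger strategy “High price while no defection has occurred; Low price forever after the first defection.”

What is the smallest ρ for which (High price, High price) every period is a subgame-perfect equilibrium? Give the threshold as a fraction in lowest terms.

12/13

For Northgas: deviation gain 24−12 = 12, per-period punishment loss 12−11 = 1. IC gives ρ ≥ 12/13.
For BluePeak: gain 10, loss 5 per period, so ρ ≥ 10/15 = 2/3.
The tighter constraint is Northgas's, so cooperation needs ρ ≥ 12/13.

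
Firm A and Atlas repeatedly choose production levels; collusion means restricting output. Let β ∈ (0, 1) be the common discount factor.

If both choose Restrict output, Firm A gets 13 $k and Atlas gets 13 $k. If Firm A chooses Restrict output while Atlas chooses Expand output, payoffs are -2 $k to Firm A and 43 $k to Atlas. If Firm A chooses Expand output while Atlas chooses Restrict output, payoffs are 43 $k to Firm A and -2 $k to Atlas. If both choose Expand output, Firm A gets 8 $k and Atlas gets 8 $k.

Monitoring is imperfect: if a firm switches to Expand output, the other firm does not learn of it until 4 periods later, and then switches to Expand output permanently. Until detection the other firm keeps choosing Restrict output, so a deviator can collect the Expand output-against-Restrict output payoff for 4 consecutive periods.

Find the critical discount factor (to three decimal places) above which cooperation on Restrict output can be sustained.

0.962

The best deviation is to choose Expand output for all 4 undetected periods, earning 43 each, then 8 forever once detected.
Deviation value: 43(1−β^4)/(1−β) + 8β^4/(1−β); cooperation value: 13/(1−β).
IC: 13 ≥ 43(1−β^4) + 8β^4 = 43 − 35β^4.
So β^4 ≥ 30/35 = 6/7, giving β ≥ (6/7)^(1/4) ≈ 0.962.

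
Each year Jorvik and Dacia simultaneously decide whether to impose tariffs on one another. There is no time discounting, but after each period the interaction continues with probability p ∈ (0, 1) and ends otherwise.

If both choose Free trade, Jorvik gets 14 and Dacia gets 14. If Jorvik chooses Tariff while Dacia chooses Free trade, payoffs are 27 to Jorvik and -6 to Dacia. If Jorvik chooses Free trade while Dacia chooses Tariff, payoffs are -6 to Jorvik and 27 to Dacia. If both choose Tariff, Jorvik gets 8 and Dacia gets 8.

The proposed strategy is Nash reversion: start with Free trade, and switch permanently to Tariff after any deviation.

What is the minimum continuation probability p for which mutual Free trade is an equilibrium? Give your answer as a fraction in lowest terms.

13/19

With no time discounting, the continuation probability p plays the role of the discount factor.
Grim-trigger IC: 14/(1−p) ≥ 27 + 8p/(1−p) ⇒ p ≥ (27−14)/(27−8) = 13/19.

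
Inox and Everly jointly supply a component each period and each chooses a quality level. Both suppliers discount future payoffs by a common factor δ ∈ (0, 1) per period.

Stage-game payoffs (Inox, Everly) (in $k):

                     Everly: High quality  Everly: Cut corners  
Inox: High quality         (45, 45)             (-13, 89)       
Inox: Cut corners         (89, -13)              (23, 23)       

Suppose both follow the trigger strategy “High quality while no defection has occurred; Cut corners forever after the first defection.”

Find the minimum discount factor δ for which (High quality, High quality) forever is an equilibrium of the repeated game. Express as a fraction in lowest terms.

2/3

45/(1−δ) ≥ 89 + 23δ/(1−δ)
45 ≥ 89 − 66δ
δ ≥ 44/66 = 2/3.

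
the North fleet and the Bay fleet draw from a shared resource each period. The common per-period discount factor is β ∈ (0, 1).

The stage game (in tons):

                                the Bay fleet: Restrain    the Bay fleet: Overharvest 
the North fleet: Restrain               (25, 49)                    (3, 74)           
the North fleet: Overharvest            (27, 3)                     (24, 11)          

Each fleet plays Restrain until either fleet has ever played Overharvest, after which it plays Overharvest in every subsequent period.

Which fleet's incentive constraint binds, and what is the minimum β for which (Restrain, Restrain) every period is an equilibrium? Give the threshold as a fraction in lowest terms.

the North fleet; β ≥ 2/3

For the North fleet: deviation gain 27−25 = 2, per-period punishment loss 25−24 = 1. IC gives β ≥ 2/3.
For the Bay fleet: gain 25, loss 38 per period, so β ≥ 25/63.
The tighter constraint is the North fleet's, so cooperation needs β ≥ 2/3.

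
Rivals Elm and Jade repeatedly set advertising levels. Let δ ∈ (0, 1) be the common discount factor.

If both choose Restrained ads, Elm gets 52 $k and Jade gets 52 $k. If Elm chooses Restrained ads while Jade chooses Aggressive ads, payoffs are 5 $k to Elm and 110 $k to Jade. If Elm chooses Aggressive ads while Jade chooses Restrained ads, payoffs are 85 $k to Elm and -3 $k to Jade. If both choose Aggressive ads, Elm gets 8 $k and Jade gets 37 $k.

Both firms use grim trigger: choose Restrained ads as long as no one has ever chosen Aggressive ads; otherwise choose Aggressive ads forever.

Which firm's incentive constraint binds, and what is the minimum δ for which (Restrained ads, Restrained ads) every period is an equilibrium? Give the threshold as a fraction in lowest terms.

Elm: cooperation gives 52 each period; deviation gives 85 once then 8 forever.
  52/(1−δ) ≥ 85 + 8δ/(1−δ) ⇒ δ ≥ 33/77 = 3/7.
Jade: cooperation gives 52 each period; deviation gives 110 once then 37 forever.
  δ ≥ 58/73.
Both must hold, so the binding constraint is Jade's: δ ≥ 58/73.

Jade; δ ≥ 58/73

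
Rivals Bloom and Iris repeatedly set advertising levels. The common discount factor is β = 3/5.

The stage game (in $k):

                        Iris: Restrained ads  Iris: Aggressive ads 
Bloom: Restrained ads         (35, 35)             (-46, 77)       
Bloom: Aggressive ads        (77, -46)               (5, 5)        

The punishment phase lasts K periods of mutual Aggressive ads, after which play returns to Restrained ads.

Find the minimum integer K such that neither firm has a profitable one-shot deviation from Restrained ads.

6

No profitable deviation requires (35−5)(β+…+β^K) ≥ 77−35, i.e. β+…+β^K ≥ 7/5 ≈ 1.4000.
With β = 3/5, the partial sums are K=1: 0.6000, K=2: 0.9600, K=3: 1.1760, K=4: 1.3056, K=5: 1.3834, K=6: 1.4300.
K = 6 is the first length at which the sum reaches 1.4000.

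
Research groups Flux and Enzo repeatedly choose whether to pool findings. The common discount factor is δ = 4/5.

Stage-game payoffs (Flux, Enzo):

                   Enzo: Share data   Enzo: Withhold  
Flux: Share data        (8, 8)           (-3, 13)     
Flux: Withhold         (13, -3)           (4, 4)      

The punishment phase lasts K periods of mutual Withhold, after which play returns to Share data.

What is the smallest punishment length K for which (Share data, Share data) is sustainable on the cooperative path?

2

IC: δ(1−δ^K)/(1−δ) ≥ (13−8)/(8−4) = 5/4.
With δ = 4/5: need 1 − δ^K ≥ 5/4·(1−4/5)/(4/5), i.e. δ^K ≤ 0.6875.
Since (4/5)^1 = 0.8000 and (4/5)^2 = 0.6400, the smallest such K is 2.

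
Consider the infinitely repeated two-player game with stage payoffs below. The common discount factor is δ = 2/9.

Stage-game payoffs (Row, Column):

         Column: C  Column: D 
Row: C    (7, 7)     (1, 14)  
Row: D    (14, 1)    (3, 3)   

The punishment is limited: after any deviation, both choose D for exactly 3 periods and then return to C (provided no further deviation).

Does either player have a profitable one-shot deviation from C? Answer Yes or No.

IC: δ+…+δ^3 ≥ (14−7)/(7−3) = 7/4.
At δ = 2/9: partial sum = 0.2826 < 1.7500. Cooperation not sustainable.

Yes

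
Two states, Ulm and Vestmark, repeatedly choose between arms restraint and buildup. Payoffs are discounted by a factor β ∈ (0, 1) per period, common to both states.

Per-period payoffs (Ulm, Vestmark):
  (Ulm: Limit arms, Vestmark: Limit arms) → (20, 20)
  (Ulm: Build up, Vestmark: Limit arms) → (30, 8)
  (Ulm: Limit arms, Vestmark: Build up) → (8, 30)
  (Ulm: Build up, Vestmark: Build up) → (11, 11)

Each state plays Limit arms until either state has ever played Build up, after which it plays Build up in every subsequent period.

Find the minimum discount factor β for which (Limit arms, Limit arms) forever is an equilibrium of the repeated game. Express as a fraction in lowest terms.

One-period gain from deviating is 30 − 20 = 10. The loss is 20 − 11 = 9 in every subsequent period, with present value 9·β/(1−β).
Deviation is unprofitable when 9·β/(1−β) ≥ 10, i.e. β/(1−β) ≥ 10/9.
Equivalently β ≥ 10/(10+9) = 10/19.

10/19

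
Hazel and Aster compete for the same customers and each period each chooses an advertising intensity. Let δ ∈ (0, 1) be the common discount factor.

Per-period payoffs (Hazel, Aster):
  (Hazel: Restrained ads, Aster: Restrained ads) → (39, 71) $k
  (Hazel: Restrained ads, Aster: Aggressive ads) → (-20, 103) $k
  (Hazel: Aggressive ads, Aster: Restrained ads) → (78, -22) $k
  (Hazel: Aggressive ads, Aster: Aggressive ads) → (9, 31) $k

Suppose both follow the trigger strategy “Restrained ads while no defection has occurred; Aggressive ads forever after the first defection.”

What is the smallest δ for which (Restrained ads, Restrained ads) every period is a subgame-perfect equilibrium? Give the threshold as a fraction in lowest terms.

For Hazel: deviation gain 78−39 = 39, per-period punishment loss 39−9 = 30. IC gives δ ≥ 39/69 = 13/23.
For Aster: gain 32, loss 40 per period, so δ ≥ 32/72 = 4/9.
The tighter constraint is Hazel's, so cooperation needs δ ≥ 13/23.

13/23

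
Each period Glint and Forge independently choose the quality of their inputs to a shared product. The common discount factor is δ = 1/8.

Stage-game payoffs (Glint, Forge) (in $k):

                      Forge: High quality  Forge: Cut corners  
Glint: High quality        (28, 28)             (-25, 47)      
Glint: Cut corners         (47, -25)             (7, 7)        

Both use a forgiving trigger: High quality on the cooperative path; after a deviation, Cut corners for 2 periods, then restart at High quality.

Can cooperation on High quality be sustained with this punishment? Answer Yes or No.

No

Comparing payoff streams over the 3 periods until play realigns: cooperate → 28(1+δ+…+δ^2); deviate → 47 + 7(δ+…+δ^2).
Cooperation is sustained iff (28−7)(δ+…+δ^2) ≥ 47−28.
δ+…+δ^2 = 1/8·(1−(1/8)^2)/(1−1/8) = 0.1406, and (47−28)/(28−7) = 0.9048.
0.1406 < 0.9048, so cooperation is not sustainable.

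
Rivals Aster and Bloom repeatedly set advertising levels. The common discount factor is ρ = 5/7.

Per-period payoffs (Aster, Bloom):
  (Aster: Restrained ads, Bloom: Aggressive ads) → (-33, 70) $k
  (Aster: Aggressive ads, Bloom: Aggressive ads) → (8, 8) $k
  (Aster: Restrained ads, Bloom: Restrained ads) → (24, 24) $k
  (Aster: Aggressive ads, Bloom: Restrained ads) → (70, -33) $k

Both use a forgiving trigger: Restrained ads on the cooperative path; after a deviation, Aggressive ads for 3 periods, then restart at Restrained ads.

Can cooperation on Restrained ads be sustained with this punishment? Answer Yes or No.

No

Comparing payoff streams over the 4 periods until play realigns: cooperate → 24(1+ρ+…+ρ^3); deviate → 70 + 8(ρ+…+ρ^3).
Cooperation is sustained iff (24−8)(ρ+…+ρ^3) ≥ 70−24.
ρ+…+ρ^3 = 5/7·(1−(5/7)^3)/(1−5/7) = 1.5889, and (70−24)/(24−8) = 2.8750.
1.5889 < 2.8750, so cooperation is not sustainable.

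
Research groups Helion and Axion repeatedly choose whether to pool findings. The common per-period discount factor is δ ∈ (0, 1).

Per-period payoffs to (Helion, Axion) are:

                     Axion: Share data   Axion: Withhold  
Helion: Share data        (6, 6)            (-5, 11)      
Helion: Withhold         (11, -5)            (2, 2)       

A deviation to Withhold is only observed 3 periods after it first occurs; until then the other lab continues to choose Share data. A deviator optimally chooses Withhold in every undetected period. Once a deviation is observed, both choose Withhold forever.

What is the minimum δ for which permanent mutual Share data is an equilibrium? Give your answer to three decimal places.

A deviator earns 11 for 3 periods, then 2 forever; cooperating earns 6 forever. Multiplying the IC by (1−δ):
6 ≥ 11(1−δ^3) + 2δ^3, so 9·δ^3 ≥ 5 and δ^3 ≥ 5/9.
δ ≥ (5/9)^(1/3) ≈ 0.822.

0.822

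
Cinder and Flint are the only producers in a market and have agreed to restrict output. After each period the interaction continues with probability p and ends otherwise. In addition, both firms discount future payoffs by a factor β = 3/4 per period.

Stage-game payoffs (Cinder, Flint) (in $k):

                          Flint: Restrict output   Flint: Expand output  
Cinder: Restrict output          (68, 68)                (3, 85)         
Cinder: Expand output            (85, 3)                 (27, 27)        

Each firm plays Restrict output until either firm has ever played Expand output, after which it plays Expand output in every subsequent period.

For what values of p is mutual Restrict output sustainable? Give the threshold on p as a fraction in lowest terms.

34/87

Expected continuation weight on next period's payoff is β·p = 3/4·p, which plays the role of the discount factor.
Cooperation requires 3/4·p ≥ (85−68)/(85−27) = 17/58, hence p ≥ 34/87.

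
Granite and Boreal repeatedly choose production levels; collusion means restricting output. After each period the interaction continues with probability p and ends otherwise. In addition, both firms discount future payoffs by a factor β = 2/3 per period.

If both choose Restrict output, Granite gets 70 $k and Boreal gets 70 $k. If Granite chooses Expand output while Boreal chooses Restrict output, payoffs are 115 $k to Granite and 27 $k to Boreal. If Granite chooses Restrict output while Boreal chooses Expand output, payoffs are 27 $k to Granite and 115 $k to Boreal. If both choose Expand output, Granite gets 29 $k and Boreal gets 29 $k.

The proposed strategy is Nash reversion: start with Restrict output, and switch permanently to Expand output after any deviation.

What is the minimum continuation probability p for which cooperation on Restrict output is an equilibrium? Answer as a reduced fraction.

135/172

Expected continuation weight on next period's payoff is β·p = 2/3·p, which plays the role of the discount factor.
Cooperation requires 2/3·p ≥ (115−70)/(115−29) = 45/86, hence p ≥ 135/172.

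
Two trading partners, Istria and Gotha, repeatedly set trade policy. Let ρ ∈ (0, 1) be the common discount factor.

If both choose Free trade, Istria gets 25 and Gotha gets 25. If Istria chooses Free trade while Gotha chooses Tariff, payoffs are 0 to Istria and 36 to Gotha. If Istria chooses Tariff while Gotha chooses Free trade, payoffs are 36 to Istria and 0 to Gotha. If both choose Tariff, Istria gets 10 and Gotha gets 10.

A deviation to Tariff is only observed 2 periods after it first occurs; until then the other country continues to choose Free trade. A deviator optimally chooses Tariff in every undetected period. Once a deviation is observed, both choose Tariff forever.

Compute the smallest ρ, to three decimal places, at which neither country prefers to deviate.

0.650

A deviator earns 36 for 2 periods, then 10 forever; cooperating earns 25 forever. Multiplying the IC by (1−ρ):
25 ≥ 36(1−ρ^2) + 10ρ^2, so 26·ρ^2 ≥ 11 and ρ^2 ≥ 11/26.
ρ ≥ (11/26)^(1/2) ≈ 0.650.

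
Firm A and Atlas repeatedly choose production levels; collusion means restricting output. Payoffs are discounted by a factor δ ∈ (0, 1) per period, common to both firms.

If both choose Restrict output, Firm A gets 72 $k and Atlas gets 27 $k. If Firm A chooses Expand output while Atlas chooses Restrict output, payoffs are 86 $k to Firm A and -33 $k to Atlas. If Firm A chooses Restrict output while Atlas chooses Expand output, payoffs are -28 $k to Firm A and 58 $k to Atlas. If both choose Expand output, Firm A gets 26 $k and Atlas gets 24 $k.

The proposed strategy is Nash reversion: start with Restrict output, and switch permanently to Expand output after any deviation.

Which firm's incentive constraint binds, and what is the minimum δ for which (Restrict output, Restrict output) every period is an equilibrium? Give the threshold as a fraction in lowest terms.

Atlas; δ ≥ 31/34

Firm A: cooperation gives 72 each period; deviation gives 86 once then 26 forever.
  72/(1−δ) ≥ 86 + 26δ/(1−δ) ⇒ δ ≥ 14/60 = 7/30.
Atlas: cooperation gives 27 each period; deviation gives 58 once then 24 forever.
  δ ≥ 31/34.
Both must hold, so the binding constraint is Atlas's: δ ≥ 31/34.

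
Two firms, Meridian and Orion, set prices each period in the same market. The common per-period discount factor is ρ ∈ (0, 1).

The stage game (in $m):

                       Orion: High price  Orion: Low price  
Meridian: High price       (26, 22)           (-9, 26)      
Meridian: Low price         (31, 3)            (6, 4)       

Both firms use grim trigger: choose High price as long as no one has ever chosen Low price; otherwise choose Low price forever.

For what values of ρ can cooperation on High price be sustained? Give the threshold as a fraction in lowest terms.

1/5

For Meridian: deviation gain 31−26 = 5, per-period punishment loss 26−6 = 20. IC gives ρ ≥ 5/25 = 1/5.
For Orion: gain 4, loss 18 per period, so ρ ≥ 4/22 = 2/11.
The tighter constraint is Meridian's, so cooperation needs ρ ≥ 1/5.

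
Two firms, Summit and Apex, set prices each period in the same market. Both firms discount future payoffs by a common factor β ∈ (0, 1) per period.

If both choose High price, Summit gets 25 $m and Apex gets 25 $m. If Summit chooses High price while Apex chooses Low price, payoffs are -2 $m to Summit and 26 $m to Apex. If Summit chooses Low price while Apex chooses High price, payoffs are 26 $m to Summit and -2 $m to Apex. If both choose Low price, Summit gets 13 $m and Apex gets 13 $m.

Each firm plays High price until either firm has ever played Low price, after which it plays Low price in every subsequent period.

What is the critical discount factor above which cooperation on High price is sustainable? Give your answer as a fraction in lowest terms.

Under grim trigger the critical discount factor is (T−C)/(T−P) with T = 26, C = 25, P = 13.
β* = (26−25)/(26−13) = 1/13.

1/13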